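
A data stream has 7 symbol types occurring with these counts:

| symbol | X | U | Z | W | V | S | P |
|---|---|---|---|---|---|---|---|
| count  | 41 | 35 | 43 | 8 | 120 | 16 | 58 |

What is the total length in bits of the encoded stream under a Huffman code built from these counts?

Build the Huffman tree bottom-up:
W(8) + S(16) → 24
24 + U(35) → 59
X(41) + Z(43) → 84
P(58) + 59 → 117
84 + 117 → 201
V(120) + 201 → 321
Each symbol's bit-cost is frequency × depth; summing gives 806 bits (equivalently 24 + 59 + 84 + 117 + 201 + 321).

806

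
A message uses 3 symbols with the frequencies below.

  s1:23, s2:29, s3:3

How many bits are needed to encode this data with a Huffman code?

81

Merge the two smallest weights repeatedly:
s3(3) + s1(23) → 26
26 + s2(29) → 55
The encoded length is the sum of every internal node's weight: 26 + 55 = 81 bits.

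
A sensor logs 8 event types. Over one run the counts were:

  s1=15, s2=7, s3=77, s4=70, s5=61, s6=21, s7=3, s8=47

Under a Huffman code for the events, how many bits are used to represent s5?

2

Huffman merges, smallest pair first:
merge s7(3) and s2(7): 10
merge 10 and s1(15): 25
merge s6(21) and 25: 46
merge 46 and s8(47): 93
merge s5(61) and s4(70): 131
merge s3(77) and 93: 170
merge 131 and 170: 301
s5's leaf is at depth 2, giving a 2-bit codeword.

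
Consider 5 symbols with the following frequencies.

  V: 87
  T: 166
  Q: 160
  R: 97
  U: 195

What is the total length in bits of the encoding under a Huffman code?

1594

Merge the two smallest weights repeatedly:
V(87) + R(97) → 184
Q(160) + T(166) → 326
184 + U(195) → 379
326 + 379 → 705
Total encoded bits = sum of merged weights = 184 + 326 + 379 + 705 = 1594.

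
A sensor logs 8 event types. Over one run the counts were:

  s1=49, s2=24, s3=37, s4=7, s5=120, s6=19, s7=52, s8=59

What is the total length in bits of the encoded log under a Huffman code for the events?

998

Build the Huffman tree bottom-up:
s4(7) + s6(19) → 26
s2(24) + 26 → 50
s3(37) + s1(49) → 86
50 + s7(52) → 102
s8(59) + 86 → 145
102 + s5(120) → 222
145 + 222 → 367
Each symbol's bit-cost is frequency × depth; summing gives 998 bits (equivalently 26 + 50 + 86 + 102 + 145 + 222 + 367).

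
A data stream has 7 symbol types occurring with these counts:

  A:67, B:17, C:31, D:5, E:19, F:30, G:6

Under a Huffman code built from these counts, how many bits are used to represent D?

Repeatedly merge the two smallest:
D(5) + G(6) → 11
11 + B(17) → 28
E(19) + 28 → 47
F(30) + C(31) → 61
47 + 61 → 108
A(67) + 108 → 175
The subtree containing D is merged 5 times, so code length = 5.

5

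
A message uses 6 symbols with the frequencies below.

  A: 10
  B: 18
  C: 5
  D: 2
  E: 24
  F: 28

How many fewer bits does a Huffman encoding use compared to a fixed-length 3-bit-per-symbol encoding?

Fixed-length: 3 bits × 87 symbols = 261 bits.
Huffman merges:
D(2) + C(5) → 7
7 + A(10) → 17
17 + B(18) → 35
E(24) + F(28) → 52
35 + 52 → 87
Huffman total = 7 + 17 + 35 + 52 + 87 = 198 bits.
Saving = 261 − 198 = 63 bits.

63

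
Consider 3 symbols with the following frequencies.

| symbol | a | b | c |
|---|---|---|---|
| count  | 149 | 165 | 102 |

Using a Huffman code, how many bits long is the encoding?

667

Greedily combine the two least-frequent nodes:
merge c(102) and a(149): 251
merge b(165) and 251: 416
Total encoded bits = sum of merged weights = 251 + 416 = 667.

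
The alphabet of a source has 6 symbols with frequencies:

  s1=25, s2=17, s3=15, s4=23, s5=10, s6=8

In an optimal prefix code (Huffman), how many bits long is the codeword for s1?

Huffman merges, smallest pair first:
merge s6(8) and s5(10): 18
merge s3(15) and s2(17): 32
merge 18 and s4(23): 41
merge s1(25) and 32: 57
merge 41 and 57: 98
s1's leaf is at depth 2, giving a 2-bit codeword.

2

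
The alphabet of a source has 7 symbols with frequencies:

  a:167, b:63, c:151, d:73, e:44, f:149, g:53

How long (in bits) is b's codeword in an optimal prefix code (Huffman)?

4

Huffman merges, smallest pair first:
combine e(44), g(53) → 97
combine b(63), d(73) → 136
combine 97, 136 → 233
combine f(149), c(151) → 300
combine a(167), 233 → 400
combine 300, 400 → 700
The subtree containing b is merged 4 times, so code length = 4.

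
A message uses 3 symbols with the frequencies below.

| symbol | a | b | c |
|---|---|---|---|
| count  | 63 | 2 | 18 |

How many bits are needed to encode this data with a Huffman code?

Build the Huffman tree bottom-up:
b(2) + c(18) → 20
20 + a(63) → 83
Total encoded bits = sum of merged weights = 20 + 83 = 103.

103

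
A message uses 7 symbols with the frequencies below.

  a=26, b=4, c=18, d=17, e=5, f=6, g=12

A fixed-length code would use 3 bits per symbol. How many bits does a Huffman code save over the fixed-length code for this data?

37

Fixed-length: 3 bits × 88 symbols = 264 bits.
Huffman merges:
b(4) + e(5) → 9
f(6) + 9 → 15
g(12) + 15 → 27
d(17) + c(18) → 35
a(26) + 27 → 53
35 + 53 → 88
Huffman total = 9 + 15 + 27 + 35 + 53 + 88 = 227 bits.
Saving = 264 − 227 = 37 bits.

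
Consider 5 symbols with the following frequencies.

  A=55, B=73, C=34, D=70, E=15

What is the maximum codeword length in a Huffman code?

3

Merge the two lowest-weight nodes at each step:
E(15) + C(34) → 49
49 + A(55) → 104
D(70) + B(73) → 143
104 + 143 → 247
The rarest symbols sit at the bottom; the longest codeword is 3 bits.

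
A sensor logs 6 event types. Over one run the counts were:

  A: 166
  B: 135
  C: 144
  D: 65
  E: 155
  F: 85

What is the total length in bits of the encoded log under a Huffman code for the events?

1929

Greedily combine the two least-frequent nodes:
merge D(65) and F(85): 150
merge B(135) and C(144): 279
merge 150 and E(155): 305
merge A(166) and 279: 445
merge 305 and 445: 750
Each symbol's bit-cost is frequency × depth; summing gives 1929 bits (equivalently 150 + 279 + 305 + 445 + 750).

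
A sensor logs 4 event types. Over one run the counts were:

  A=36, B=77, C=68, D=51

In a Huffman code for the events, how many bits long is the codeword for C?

Huffman merges, smallest pair first:
merge A(36) and D(51): 87
merge C(68) and B(77): 145
merge 87 and 145: 232
C's leaf is at depth 2, giving a 2-bit codeword.

2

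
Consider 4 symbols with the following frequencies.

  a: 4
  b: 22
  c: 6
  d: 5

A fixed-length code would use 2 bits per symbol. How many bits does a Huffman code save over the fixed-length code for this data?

13

Fixed-length: 2 bits × 37 symbols = 74 bits.
Huffman merges:
merge a(4) and d(5): 9
merge c(6) and 9: 15
merge 15 and b(22): 37
Huffman total = 9 + 15 + 37 = 61 bits.
Saving = 74 − 61 = 13 bits.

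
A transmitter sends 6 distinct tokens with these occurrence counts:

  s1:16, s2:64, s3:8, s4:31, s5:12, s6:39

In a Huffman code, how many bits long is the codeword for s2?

2

Huffman merges, smallest pair first:
merge s3(8) and s5(12): 20
merge s1(16) and 20: 36
merge s4(31) and 36: 67
merge s6(39) and s2(64): 103
merge 67 and 103: 170
s2's leaf is at depth 2, giving a 2-bit codeword.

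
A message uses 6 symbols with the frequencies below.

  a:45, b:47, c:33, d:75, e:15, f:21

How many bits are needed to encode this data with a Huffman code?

Build the Huffman tree bottom-up:
e(15) + f(21) → 36
c(33) + 36 → 69
a(45) + b(47) → 92
69 + d(75) → 144
92 + 144 → 236
Total encoded bits = sum of merged weights = 36 + 69 + 92 + 144 + 236 = 577.

577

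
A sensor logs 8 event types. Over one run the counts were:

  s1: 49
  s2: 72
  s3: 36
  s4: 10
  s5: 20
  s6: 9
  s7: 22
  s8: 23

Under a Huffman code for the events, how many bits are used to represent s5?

4

Huffman merges, smallest pair first:
combine s6(9), s4(10) → 19
combine 19, s5(20) → 39
combine s7(22), s8(23) → 45
combine s3(36), 39 → 75
combine 45, s1(49) → 94
combine s2(72), 75 → 147
combine 94, 147 → 241
s5's leaf is at depth 4, giving a 4-bit codeword.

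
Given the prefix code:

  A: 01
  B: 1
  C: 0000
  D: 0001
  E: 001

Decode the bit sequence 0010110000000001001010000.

Read left to right; each codeword is recognised as soon as it completes (prefix code):
  001→E | 01→A | 1→B | 0000→C | 0000→C | 01→A | 001→E | 01→A | 0000→C
Decoded message: EABCCAEAC

EABCCAEAC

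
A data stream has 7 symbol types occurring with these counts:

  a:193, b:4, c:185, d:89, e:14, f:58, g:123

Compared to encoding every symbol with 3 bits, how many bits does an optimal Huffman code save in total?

Fixed-length: 3 bits × 666 symbols = 1998 bits.
Huffman merges:
combine b(4), e(14) → 18
combine 18, f(58) → 76
combine 76, d(89) → 165
combine g(123), 165 → 288
combine c(185), a(193) → 378
combine 288, 378 → 666
Huffman total = 18 + 76 + 165 + 288 + 378 + 666 = 1591 bits.
Saving = 1998 − 1591 = 407 bits.

407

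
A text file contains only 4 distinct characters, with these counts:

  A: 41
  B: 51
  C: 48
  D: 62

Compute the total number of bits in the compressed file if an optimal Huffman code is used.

404

Merge the two smallest weights repeatedly:
A(41) + C(48) → 89
B(51) + D(62) → 113
89 + 113 → 202
Each symbol's bit-cost is frequency × depth; summing gives 404 bits (equivalently 89 + 113 + 202).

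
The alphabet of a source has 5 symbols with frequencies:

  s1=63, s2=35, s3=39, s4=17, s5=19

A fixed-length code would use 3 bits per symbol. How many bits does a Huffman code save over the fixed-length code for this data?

137

Fixed-length: 3 bits × 173 symbols = 519 bits.
Huffman merges:
merge s4(17) and s5(19): 36
merge s2(35) and 36: 71
merge s3(39) and s1(63): 102
merge 71 and 102: 173
Huffman total = 36 + 71 + 102 + 173 = 382 bits.
Saving = 519 − 382 = 137 bits.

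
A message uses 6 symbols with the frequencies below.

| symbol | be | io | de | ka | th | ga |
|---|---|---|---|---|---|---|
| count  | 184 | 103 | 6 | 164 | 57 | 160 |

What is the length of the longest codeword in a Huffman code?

4

Merge the two lowest-weight nodes at each step:
merge de(6) and th(57): 63
merge 63 and io(103): 166
merge ga(160) and ka(164): 324
merge 166 and be(184): 350
merge 324 and 350: 674
Maximum depth reached is 4.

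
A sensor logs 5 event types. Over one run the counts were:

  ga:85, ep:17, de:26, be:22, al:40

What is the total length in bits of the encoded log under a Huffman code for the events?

399

Greedily combine the two least-frequent nodes:
ep(17) + be(22) → 39
de(26) + 39 → 65
al(40) + 65 → 105
ga(85) + 105 → 190
Each symbol's bit-cost is frequency × depth; summing gives 399 bits (equivalently 39 + 65 + 105 + 190).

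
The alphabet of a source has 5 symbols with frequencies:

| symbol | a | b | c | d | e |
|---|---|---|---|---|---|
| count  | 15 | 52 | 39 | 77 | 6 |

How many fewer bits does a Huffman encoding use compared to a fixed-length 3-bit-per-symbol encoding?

Fixed-length: 3 bits × 189 symbols = 567 bits.
Huffman merges:
combine e(6), a(15) → 21
combine 21, c(39) → 60
combine b(52), 60 → 112
combine d(77), 112 → 189
Huffman total = 21 + 60 + 112 + 189 = 382 bits.
Saving = 567 − 382 = 185 bits.

185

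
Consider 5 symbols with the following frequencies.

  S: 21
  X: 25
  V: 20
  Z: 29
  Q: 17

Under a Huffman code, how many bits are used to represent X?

Huffman merges, smallest pair first:
Q(17) + V(20) → 37
S(21) + X(25) → 46
Z(29) + 37 → 66
46 + 66 → 112
X sits 2 levels below the root, so its codeword is 2 bits.

2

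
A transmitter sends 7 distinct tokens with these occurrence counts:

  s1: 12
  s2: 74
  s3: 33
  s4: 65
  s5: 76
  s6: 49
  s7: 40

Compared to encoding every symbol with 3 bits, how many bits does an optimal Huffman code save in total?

105

Fixed-length: 3 bits × 349 symbols = 1047 bits.
Huffman merges:
merge s1(12) and s3(33): 45
merge s7(40) and 45: 85
merge s6(49) and s4(65): 114
merge s2(74) and s5(76): 150
merge 85 and 114: 199
merge 150 and 199: 349
Huffman total = 45 + 85 + 114 + 150 + 199 + 349 = 942 bits.
Saving = 1047 − 942 = 105 bits.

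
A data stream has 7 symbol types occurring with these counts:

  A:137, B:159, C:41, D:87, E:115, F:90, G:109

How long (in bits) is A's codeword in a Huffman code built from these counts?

Build the tree from the bottom:
C(41) + D(87) → 128
F(90) + G(109) → 199
E(115) + 128 → 243
A(137) + B(159) → 296
199 + 243 → 442
296 + 442 → 738
The subtree containing A is merged 2 times, so code length = 2.

2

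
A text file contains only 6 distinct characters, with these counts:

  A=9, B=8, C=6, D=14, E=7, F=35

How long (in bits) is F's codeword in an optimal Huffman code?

1

Repeatedly merge the two smallest:
combine C(6), E(7) → 13
combine B(8), A(9) → 17
combine 13, D(14) → 27
combine 17, 27 → 44
combine F(35), 44 → 79
F is a child of the root — depth 1, so its codeword is a single bit.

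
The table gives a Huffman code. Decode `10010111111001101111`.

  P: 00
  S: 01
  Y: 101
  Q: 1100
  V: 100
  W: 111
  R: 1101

VYWQRW

Read left to right; each codeword is recognised as soon as it completes (prefix code):
  100→V | 101→Y | 111→W | 1100→Q | 1101→R | 111→W
Decoded message: VYWQRW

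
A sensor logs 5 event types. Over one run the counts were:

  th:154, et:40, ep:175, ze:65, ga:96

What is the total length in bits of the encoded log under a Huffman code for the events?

1165

Greedily combine the two least-frequent nodes:
merge et(40) and ze(65): 105
merge ga(96) and 105: 201
merge th(154) and ep(175): 329
merge 201 and 329: 530
Total encoded bits = sum of merged weights = 105 + 201 + 329 + 530 = 1165.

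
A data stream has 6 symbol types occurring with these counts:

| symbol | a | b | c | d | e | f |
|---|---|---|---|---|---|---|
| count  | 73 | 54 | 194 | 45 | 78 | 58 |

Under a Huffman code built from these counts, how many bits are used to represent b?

4

Build the tree from the bottom:
d(45) + b(54) → 99
f(58) + a(73) → 131
e(78) + 99 → 177
131 + 177 → 308
c(194) + 308 → 502
b's leaf is at depth 4, giving a 4-bit codeword.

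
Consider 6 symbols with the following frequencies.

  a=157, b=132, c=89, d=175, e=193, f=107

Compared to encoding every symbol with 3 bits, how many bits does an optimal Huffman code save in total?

368

Fixed-length: 3 bits × 853 symbols = 2559 bits.
Huffman merges:
combine c(89), f(107) → 196
combine b(132), a(157) → 289
combine d(175), e(193) → 368
combine 196, 289 → 485
combine 368, 485 → 853
Huffman total = 196 + 289 + 368 + 485 + 853 = 2191 bits.
Saving = 2559 − 2191 = 368 bits.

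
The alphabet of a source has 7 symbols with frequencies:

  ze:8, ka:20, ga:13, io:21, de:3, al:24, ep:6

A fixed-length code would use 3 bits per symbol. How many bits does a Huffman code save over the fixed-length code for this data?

Fixed-length: 3 bits × 95 symbols = 285 bits.
Huffman merges:
combine de(3), ep(6) → 9
combine ze(8), 9 → 17
combine ga(13), 17 → 30
combine ka(20), io(21) → 41
combine al(24), 30 → 54
combine 41, 54 → 95
Huffman total = 9 + 17 + 30 + 41 + 54 + 95 = 246 bits.
Saving = 285 − 246 = 39 bits.

39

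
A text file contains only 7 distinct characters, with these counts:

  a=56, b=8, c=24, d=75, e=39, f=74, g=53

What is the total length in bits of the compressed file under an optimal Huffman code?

870

Greedily combine the two least-frequent nodes:
combine b(8), c(24) → 32
combine 32, e(39) → 71
combine g(53), a(56) → 109
combine 71, f(74) → 145
combine d(75), 109 → 184
combine 145, 184 → 329
Total encoded bits = sum of merged weights = 32 + 71 + 109 + 145 + 184 + 329 = 870.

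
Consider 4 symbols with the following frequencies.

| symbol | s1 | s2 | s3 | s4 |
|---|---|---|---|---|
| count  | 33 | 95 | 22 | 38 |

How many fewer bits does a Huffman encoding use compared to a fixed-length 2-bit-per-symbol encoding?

40

Fixed-length: 2 bits × 188 symbols = 376 bits.
Huffman merges:
s3(22) + s1(33) → 55
s4(38) + 55 → 93
93 + s2(95) → 188
Huffman total = 55 + 93 + 188 = 336 bits.
Saving = 376 − 336 = 40 bits.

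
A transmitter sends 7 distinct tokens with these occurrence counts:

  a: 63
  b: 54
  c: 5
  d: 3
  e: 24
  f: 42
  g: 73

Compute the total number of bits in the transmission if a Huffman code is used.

Build the Huffman tree bottom-up:
d(3) + c(5) → 8
8 + e(24) → 32
32 + f(42) → 74
b(54) + a(63) → 117
g(73) + 74 → 147
117 + 147 → 264
The encoded length is the sum of every internal node's weight: 8 + 32 + 74 + 117 + 147 + 264 = 642 bits.

642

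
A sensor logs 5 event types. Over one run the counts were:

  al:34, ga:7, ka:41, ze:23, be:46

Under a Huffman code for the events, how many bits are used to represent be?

Repeatedly merge the two smallest:
ga(7) + ze(23) → 30
30 + al(34) → 64
ka(41) + be(46) → 87
64 + 87 → 151
The subtree containing be is merged 2 times, so code length = 2.

2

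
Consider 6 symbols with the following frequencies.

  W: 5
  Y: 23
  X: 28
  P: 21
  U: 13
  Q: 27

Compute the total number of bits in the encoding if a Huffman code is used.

291

Greedily combine the two least-frequent nodes:
W(5) + U(13) → 18
18 + P(21) → 39
Y(23) + Q(27) → 50
X(28) + 39 → 67
50 + 67 → 117
Each symbol's bit-cost is frequency × depth; summing gives 291 bits (equivalently 18 + 39 + 50 + 67 + 117).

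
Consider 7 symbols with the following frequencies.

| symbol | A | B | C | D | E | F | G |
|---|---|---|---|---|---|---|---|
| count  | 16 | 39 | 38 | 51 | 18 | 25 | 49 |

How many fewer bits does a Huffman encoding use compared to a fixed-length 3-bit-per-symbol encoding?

Fixed-length: 3 bits × 236 symbols = 708 bits.
Huffman merges:
A(16) + E(18) → 34
F(25) + 34 → 59
C(38) + B(39) → 77
G(49) + D(51) → 100
59 + 77 → 136
100 + 136 → 236
Huffman total = 34 + 59 + 77 + 100 + 136 + 236 = 642 bits.
Saving = 708 − 642 = 66 bits.

66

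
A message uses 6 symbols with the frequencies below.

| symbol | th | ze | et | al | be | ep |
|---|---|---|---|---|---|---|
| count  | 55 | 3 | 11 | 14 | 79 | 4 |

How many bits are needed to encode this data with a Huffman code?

Greedily combine the two least-frequent nodes:
ze(3) + ep(4) → 7
7 + et(11) → 18
al(14) + 18 → 32
32 + th(55) → 87
be(79) + 87 → 166
The encoded length is the sum of every internal node's weight: 7 + 18 + 32 + 87 + 166 = 310 bits.

310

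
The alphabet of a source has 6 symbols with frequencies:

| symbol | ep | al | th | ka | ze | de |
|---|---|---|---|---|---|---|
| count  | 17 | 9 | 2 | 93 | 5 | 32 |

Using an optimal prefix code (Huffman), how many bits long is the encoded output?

Merge the two smallest weights repeatedly:
combine th(2), ze(5) → 7
combine 7, al(9) → 16
combine 16, ep(17) → 33
combine de(32), 33 → 65
combine 65, ka(93) → 158
Total encoded bits = sum of merged weights = 7 + 16 + 33 + 65 + 158 = 279.

279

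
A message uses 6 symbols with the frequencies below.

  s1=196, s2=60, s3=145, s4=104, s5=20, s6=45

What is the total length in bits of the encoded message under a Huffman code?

Greedily combine the two least-frequent nodes:
s5(20) + s6(45) → 65
s2(60) + 65 → 125
s4(104) + 125 → 229
s3(145) + s1(196) → 341
229 + 341 → 570
Each symbol's bit-cost is frequency × depth; summing gives 1330 bits (equivalently 65 + 125 + 229 + 341 + 570).

1330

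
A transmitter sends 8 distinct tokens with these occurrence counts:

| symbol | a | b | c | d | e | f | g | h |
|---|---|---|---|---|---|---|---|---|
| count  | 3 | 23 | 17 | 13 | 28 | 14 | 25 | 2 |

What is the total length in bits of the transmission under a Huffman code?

Greedily combine the two least-frequent nodes:
merge h(2) and a(3): 5
merge 5 and d(13): 18
merge f(14) and c(17): 31
merge 18 and b(23): 41
merge g(25) and e(28): 53
merge 31 and 41: 72
merge 53 and 72: 125
The encoded length is the sum of every internal node's weight: 5 + 18 + 31 + 41 + 53 + 72 + 125 = 345 bits.

345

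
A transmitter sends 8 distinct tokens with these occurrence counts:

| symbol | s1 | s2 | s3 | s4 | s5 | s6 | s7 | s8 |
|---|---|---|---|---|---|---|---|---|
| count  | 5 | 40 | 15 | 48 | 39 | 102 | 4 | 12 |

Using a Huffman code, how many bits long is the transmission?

657

Greedily combine the two least-frequent nodes:
merge s7(4) and s1(5): 9
merge 9 and s8(12): 21
merge s3(15) and 21: 36
merge 36 and s5(39): 75
merge s2(40) and s4(48): 88
merge 75 and 88: 163
merge s6(102) and 163: 265
The encoded length is the sum of every internal node's weight: 9 + 21 + 36 + 75 + 88 + 163 + 265 = 657 bits.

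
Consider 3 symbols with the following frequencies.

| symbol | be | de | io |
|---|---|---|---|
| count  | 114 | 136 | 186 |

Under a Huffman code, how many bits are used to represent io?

1

Build the tree from the bottom:
merge be(114) and de(136): 250
merge io(186) and 250: 436
io is a child of the root — depth 1, so its codeword is a single bit.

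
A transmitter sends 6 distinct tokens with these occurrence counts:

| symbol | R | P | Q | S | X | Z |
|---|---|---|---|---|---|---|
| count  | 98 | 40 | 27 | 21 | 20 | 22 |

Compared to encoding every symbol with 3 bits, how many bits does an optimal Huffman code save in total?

Fixed-length: 3 bits × 228 symbols = 684 bits.
Huffman merges:
merge X(20) and S(21): 41
merge Z(22) and Q(27): 49
merge P(40) and 41: 81
merge 49 and 81: 130
merge R(98) and 130: 228
Huffman total = 41 + 49 + 81 + 130 + 228 = 529 bits.
Saving = 684 − 529 = 155 bits.

155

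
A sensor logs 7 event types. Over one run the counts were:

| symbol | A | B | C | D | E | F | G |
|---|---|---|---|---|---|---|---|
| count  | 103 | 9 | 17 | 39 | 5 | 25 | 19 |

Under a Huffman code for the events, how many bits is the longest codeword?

5

Merge the two lowest-weight nodes at each step:
combine E(5), B(9) → 14
combine 14, C(17) → 31
combine G(19), F(25) → 44
combine 31, D(39) → 70
combine 44, 70 → 114
combine A(103), 114 → 217
Maximum depth reached is 5.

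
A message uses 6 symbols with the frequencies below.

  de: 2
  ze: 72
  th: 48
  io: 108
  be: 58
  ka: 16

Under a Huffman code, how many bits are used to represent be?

Huffman merges, smallest pair first:
combine de(2), ka(16) → 18
combine 18, th(48) → 66
combine be(58), 66 → 124
combine ze(72), io(108) → 180
combine 124, 180 → 304
The subtree containing be is merged 2 times, so code length = 2.

2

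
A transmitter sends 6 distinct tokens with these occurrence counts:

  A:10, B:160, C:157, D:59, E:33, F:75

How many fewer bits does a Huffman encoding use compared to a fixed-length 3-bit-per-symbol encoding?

349

Fixed-length: 3 bits × 494 symbols = 1482 bits.
Huffman merges:
A(10) + E(33) → 43
43 + D(59) → 102
F(75) + 102 → 177
C(157) + B(160) → 317
177 + 317 → 494
Huffman total = 43 + 102 + 177 + 317 + 494 = 1133 bits.
Saving = 1482 − 1133 = 349 bits.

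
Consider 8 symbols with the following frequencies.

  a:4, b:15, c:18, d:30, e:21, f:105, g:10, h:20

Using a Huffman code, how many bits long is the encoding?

Build the Huffman tree bottom-up:
merge a(4) and g(10): 14
merge 14 and b(15): 29
merge c(18) and h(20): 38
merge e(21) and 29: 50
merge d(30) and 38: 68
merge 50 and 68: 118
merge f(105) and 118: 223
Each symbol's bit-cost is frequency × depth; summing gives 540 bits (equivalently 14 + 29 + 38 + 50 + 68 + 118 + 223).

540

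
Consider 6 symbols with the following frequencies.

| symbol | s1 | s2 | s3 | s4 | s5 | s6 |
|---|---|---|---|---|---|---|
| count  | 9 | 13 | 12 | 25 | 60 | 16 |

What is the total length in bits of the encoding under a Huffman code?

306

Merge the two smallest weights repeatedly:
s1(9) + s3(12) → 21
s2(13) + s6(16) → 29
21 + s4(25) → 46
29 + 46 → 75
s5(60) + 75 → 135
Each symbol's bit-cost is frequency × depth; summing gives 306 bits (equivalently 21 + 29 + 46 + 75 + 135).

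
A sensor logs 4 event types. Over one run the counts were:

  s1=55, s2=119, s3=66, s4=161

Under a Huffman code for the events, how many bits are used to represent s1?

3

Build the tree from the bottom:
merge s1(55) and s3(66): 121
merge s2(119) and 121: 240
merge s4(161) and 240: 401
s1's leaf is at depth 3, giving a 3-bit codeword.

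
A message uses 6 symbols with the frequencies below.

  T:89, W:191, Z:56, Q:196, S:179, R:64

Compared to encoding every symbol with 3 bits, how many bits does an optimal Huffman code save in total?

446

Fixed-length: 3 bits × 775 symbols = 2325 bits.
Huffman merges:
combine Z(56), R(64) → 120
combine T(89), 120 → 209
combine S(179), W(191) → 370
combine Q(196), 209 → 405
combine 370, 405 → 775
Huffman total = 120 + 209 + 370 + 405 + 775 = 1879 bits.
Saving = 2325 − 1879 = 446 bits.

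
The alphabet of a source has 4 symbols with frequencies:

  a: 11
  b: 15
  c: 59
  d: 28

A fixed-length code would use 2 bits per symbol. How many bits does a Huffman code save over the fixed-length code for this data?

Fixed-length: 2 bits × 113 symbols = 226 bits.
Huffman merges:
a(11) + b(15) → 26
26 + d(28) → 54
54 + c(59) → 113
Huffman total = 26 + 54 + 113 = 193 bits.
Saving = 226 − 193 = 33 bits.

33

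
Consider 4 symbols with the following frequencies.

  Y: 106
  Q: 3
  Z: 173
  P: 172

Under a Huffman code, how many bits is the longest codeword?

3

Merge the two lowest-weight nodes at each step:
Q(3) + Y(106) → 109
109 + P(172) → 281
Z(173) + 281 → 454
The rarest symbols sit at the bottom; the longest codeword is 3 bits.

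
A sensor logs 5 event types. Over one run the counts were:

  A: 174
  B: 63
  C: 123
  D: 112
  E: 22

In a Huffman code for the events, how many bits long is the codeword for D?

Build the tree from the bottom:
E(22) + B(63) → 85
85 + D(112) → 197
C(123) + A(174) → 297
197 + 297 → 494
The subtree containing D is merged 2 times, so code length = 2.

2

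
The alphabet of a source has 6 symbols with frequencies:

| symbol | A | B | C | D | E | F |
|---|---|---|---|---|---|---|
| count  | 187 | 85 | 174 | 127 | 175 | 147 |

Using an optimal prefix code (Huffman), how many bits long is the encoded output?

2323

Build the Huffman tree bottom-up:
merge B(85) and D(127): 212
merge F(147) and C(174): 321
merge E(175) and A(187): 362
merge 212 and 321: 533
merge 362 and 533: 895
The encoded length is the sum of every internal node's weight: 212 + 321 + 362 + 533 + 895 = 2323 bits.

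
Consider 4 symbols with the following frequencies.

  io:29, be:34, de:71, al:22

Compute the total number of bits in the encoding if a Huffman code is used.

Merge the two smallest weights repeatedly:
combine al(22), io(29) → 51
combine be(34), 51 → 85
combine de(71), 85 → 156
The encoded length is the sum of every internal node's weight: 51 + 85 + 156 = 292 bits.

292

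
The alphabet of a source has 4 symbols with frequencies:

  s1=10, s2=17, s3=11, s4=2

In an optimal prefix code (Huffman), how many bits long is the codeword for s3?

Repeatedly merge the two smallest:
combine s4(2), s1(10) → 12
combine s3(11), 12 → 23
combine s2(17), 23 → 40
s3's leaf is at depth 2, giving a 2-bit codeword.

2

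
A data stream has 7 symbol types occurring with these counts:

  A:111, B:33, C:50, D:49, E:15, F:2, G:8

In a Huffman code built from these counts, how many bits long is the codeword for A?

Build the tree from the bottom:
merge F(2) and G(8): 10
merge 10 and E(15): 25
merge 25 and B(33): 58
merge D(49) and C(50): 99
merge 58 and 99: 157
merge A(111) and 157: 268
A sits one level below the root: a 1-bit codeword.

1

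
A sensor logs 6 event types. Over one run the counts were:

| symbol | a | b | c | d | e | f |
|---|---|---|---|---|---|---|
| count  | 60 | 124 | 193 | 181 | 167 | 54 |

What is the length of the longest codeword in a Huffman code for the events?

Merge the two lowest-weight nodes at each step:
f(54) + a(60) → 114
114 + b(124) → 238
e(167) + d(181) → 348
c(193) + 238 → 431
348 + 431 → 779
Maximum depth reached is 4.

4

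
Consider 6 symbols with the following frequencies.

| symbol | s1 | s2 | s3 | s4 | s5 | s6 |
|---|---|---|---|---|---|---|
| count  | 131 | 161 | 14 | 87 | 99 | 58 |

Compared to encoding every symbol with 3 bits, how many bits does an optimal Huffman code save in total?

Fixed-length: 3 bits × 550 symbols = 1650 bits.
Huffman merges:
s3(14) + s6(58) → 72
72 + s4(87) → 159
s5(99) + s1(131) → 230
159 + s2(161) → 320
230 + 320 → 550
Huffman total = 72 + 159 + 230 + 320 + 550 = 1331 bits.
Saving = 1650 − 1331 = 319 bits.

319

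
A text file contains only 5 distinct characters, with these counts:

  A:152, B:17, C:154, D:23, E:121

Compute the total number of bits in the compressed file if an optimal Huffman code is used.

974

Build the Huffman tree bottom-up:
merge B(17) and D(23): 40
merge 40 and E(121): 161
merge A(152) and C(154): 306
merge 161 and 306: 467
The encoded length is the sum of every internal node's weight: 40 + 161 + 306 + 467 = 974 bits.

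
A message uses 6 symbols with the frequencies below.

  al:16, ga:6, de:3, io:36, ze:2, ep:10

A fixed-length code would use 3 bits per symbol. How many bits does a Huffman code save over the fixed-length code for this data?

72

Fixed-length: 3 bits × 73 symbols = 219 bits.
Huffman merges:
combine ze(2), de(3) → 5
combine 5, ga(6) → 11
combine ep(10), 11 → 21
combine al(16), 21 → 37
combine io(36), 37 → 73
Huffman total = 5 + 11 + 21 + 37 + 73 = 147 bits.
Saving = 219 − 147 = 72 bits.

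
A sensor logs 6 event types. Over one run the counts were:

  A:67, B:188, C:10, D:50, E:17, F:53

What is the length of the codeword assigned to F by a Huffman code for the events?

Build the tree from the bottom:
merge C(10) and E(17): 27
merge 27 and D(50): 77
merge F(53) and A(67): 120
merge 77 and 120: 197
merge B(188) and 197: 385
The subtree containing F is merged 3 times, so code length = 3.

3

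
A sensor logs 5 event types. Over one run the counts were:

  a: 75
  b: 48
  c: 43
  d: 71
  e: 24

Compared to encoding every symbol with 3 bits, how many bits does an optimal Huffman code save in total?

Fixed-length: 3 bits × 261 symbols = 783 bits.
Huffman merges:
combine e(24), c(43) → 67
combine b(48), 67 → 115
combine d(71), a(75) → 146
combine 115, 146 → 261
Huffman total = 67 + 115 + 146 + 261 = 589 bits.
Saving = 783 − 589 = 194 bits.

194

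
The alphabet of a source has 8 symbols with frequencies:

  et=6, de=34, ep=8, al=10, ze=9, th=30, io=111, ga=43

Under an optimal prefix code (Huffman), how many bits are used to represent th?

Repeatedly merge the two smallest:
et(6) + ep(8) → 14
ze(9) + al(10) → 19
14 + 19 → 33
th(30) + 33 → 63
de(34) + ga(43) → 77
63 + 77 → 140
io(111) + 140 → 251
th's leaf is at depth 3, giving a 3-bit codeword.

3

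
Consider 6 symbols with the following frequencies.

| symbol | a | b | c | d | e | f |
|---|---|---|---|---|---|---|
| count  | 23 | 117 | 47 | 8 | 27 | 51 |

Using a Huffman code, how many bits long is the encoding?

Greedily combine the two least-frequent nodes:
combine d(8), a(23) → 31
combine e(27), 31 → 58
combine c(47), f(51) → 98
combine 58, 98 → 156
combine b(117), 156 → 273
Total encoded bits = sum of merged weights = 31 + 58 + 98 + 156 + 273 = 616.

616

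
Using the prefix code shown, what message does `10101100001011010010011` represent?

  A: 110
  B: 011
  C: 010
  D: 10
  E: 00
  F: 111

Read left to right; each codeword is recognised as soon as it completes (prefix code):
  10→D | 10→D | 110→A | 00→E | 010→C | 110→A | 10→D | 010→C | 011→B
Decoded message: DDAECADCB

DDAECADCB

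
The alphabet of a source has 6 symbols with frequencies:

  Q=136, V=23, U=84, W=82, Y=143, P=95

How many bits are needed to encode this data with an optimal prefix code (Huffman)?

Merge the two smallest weights repeatedly:
merge V(23) and W(82): 105
merge U(84) and P(95): 179
merge 105 and Q(136): 241
merge Y(143) and 179: 322
merge 241 and 322: 563
The encoded length is the sum of every internal node's weight: 105 + 179 + 241 + 322 + 563 = 1410 bits.

1410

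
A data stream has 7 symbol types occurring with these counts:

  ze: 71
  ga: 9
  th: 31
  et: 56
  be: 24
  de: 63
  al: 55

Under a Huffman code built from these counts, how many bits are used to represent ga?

Build the tree from the bottom:
ga(9) + be(24) → 33
th(31) + 33 → 64
al(55) + et(56) → 111
de(63) + 64 → 127
ze(71) + 111 → 182
127 + 182 → 309
ga's leaf is at depth 4, giving a 4-bit codeword.

4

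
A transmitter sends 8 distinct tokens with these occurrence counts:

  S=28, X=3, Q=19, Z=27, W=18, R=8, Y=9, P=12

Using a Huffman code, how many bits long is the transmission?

348

Greedily combine the two least-frequent nodes:
X(3) + R(8) → 11
Y(9) + 11 → 20
P(12) + W(18) → 30
Q(19) + 20 → 39
Z(27) + S(28) → 55
30 + 39 → 69
55 + 69 → 124
Each symbol's bit-cost is frequency × depth; summing gives 348 bits (equivalently 11 + 20 + 30 + 39 + 55 + 69 + 124).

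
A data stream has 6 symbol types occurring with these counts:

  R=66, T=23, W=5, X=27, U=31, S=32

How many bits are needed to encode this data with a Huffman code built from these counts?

Greedily combine the two least-frequent nodes:
merge W(5) and T(23): 28
merge X(27) and 28: 55
merge U(31) and S(32): 63
merge 55 and 63: 118
merge R(66) and 118: 184
The encoded length is the sum of every internal node's weight: 28 + 55 + 63 + 118 + 184 = 448 bits.

448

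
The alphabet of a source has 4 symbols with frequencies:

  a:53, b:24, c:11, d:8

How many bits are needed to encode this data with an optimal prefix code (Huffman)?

158

Greedily combine the two least-frequent nodes:
merge d(8) and c(11): 19
merge 19 and b(24): 43
merge 43 and a(53): 96
The encoded length is the sum of every internal node's weight: 19 + 43 + 96 = 158 bits.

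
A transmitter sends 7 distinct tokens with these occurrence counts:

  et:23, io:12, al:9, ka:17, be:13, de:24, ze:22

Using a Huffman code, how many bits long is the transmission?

Merge the two smallest weights repeatedly:
combine al(9), io(12) → 21
combine be(13), ka(17) → 30
combine 21, ze(22) → 43
combine et(23), de(24) → 47
combine 30, 43 → 73
combine 47, 73 → 120
Each symbol's bit-cost is frequency × depth; summing gives 334 bits (equivalently 21 + 30 + 43 + 47 + 73 + 120).

334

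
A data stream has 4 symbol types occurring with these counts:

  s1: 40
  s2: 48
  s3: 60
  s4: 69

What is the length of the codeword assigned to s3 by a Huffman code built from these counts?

Build the tree from the bottom:
merge s1(40) and s2(48): 88
merge s3(60) and s4(69): 129
merge 88 and 129: 217
The subtree containing s3 is merged 2 times, so code length = 2.

2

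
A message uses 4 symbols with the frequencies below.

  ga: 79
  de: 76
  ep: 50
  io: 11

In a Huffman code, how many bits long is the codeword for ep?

Build the tree from the bottom:
combine io(11), ep(50) → 61
combine 61, de(76) → 137
combine ga(79), 137 → 216
The subtree containing ep is merged 3 times, so code length = 3.

3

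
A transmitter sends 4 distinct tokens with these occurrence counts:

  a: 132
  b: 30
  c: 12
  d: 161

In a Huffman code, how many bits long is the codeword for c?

3

Build the tree from the bottom:
merge c(12) and b(30): 42
merge 42 and a(132): 174
merge d(161) and 174: 335
The subtree containing c is merged 3 times, so code length = 3.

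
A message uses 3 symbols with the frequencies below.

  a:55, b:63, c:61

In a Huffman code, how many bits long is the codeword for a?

Huffman merges, smallest pair first:
a(55) + c(61) → 116
b(63) + 116 → 179
a sits 2 levels below the root, so its codeword is 2 bits.

2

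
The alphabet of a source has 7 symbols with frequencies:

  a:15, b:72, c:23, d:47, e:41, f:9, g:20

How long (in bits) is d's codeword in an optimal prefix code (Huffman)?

2

Build the tree from the bottom:
merge f(9) and a(15): 24
merge g(20) and c(23): 43
merge 24 and e(41): 65
merge 43 and d(47): 90
merge 65 and b(72): 137
merge 90 and 137: 227
d's leaf is at depth 2, giving a 2-bit codeword.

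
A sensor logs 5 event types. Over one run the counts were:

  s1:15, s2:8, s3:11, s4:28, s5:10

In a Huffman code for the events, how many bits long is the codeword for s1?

Build the tree from the bottom:
merge s2(8) and s5(10): 18
merge s3(11) and s1(15): 26
merge 18 and 26: 44
merge s4(28) and 44: 72
s1's leaf is at depth 3, giving a 3-bit codeword.

3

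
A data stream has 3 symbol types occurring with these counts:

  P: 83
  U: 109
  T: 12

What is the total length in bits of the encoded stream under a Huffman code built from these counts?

299

Greedily combine the two least-frequent nodes:
combine T(12), P(83) → 95
combine 95, U(109) → 204
Total encoded bits = sum of merged weights = 95 + 204 = 299.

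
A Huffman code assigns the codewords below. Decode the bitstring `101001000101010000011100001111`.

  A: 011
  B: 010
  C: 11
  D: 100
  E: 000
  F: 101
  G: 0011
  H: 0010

FHHFEGDGC

Read left to right; each codeword is recognised as soon as it completes (prefix code):
  101→F | 0010→H | 0010→H | 101→F | 000→E | 0011→G | 100→D | 0011→G | 11→C
Decoded message: FHHFEGDGC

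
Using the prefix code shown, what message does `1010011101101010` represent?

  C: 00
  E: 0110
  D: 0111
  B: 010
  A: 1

Read left to right; each codeword is recognised as soon as it completes (prefix code):
  1→A | 010→B | 0111→D | 0110→E | 1→A | 010→B
Decoded message: ABDEAB

ABDEAB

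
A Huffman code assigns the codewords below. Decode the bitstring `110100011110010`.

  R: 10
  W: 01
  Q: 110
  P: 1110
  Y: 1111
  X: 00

Read left to right; each codeword is recognised as soon as it completes (prefix code):
  110→Q | 10→R | 00→X | 1111→Y | 00→X | 10→R
Decoded message: QRXYXR

QRXYXR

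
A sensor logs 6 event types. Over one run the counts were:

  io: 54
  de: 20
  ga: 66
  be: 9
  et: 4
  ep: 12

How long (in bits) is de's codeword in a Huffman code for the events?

Huffman merges, smallest pair first:
merge et(4) and be(9): 13
merge ep(12) and 13: 25
merge de(20) and 25: 45
merge 45 and io(54): 99
merge ga(66) and 99: 165
de sits 3 levels below the root, so its codeword is 3 bits.

3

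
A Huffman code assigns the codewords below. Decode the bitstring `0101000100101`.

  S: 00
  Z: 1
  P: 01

Read left to right; each codeword is recognised as soon as it completes (prefix code):
  01→P | 01→P | 00→S | 01→P | 00→S | 1→Z | 01→P
Decoded message: PPSPSZP

PPSPSZP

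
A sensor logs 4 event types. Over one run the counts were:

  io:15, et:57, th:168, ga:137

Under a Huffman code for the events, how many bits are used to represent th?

1

Huffman merges, smallest pair first:
io(15) + et(57) → 72
72 + ga(137) → 209
th(168) + 209 → 377
th is merged only at the final step, so code length = 1.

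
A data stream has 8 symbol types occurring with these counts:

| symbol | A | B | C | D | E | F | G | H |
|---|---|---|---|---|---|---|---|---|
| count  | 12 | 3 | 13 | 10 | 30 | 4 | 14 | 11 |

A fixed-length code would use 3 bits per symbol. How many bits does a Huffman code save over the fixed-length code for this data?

23

Fixed-length: 3 bits × 97 symbols = 291 bits.
Huffman merges:
B(3) + F(4) → 7
7 + D(10) → 17
H(11) + A(12) → 23
C(13) + G(14) → 27
17 + 23 → 40
27 + E(30) → 57
40 + 57 → 97
Huffman total = 7 + 17 + 23 + 27 + 40 + 57 + 97 = 268 bits.
Saving = 291 − 268 = 23 bits.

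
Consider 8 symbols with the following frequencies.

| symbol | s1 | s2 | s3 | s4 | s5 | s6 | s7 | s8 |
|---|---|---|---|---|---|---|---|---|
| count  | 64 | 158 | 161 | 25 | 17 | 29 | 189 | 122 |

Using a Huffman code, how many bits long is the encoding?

Greedily combine the two least-frequent nodes:
s5(17) + s4(25) → 42
s6(29) + 42 → 71
s1(64) + 71 → 135
s8(122) + 135 → 257
s2(158) + s3(161) → 319
s7(189) + 257 → 446
319 + 446 → 765
The encoded length is the sum of every internal node's weight: 42 + 71 + 135 + 257 + 319 + 446 + 765 = 2035 bits.

2035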